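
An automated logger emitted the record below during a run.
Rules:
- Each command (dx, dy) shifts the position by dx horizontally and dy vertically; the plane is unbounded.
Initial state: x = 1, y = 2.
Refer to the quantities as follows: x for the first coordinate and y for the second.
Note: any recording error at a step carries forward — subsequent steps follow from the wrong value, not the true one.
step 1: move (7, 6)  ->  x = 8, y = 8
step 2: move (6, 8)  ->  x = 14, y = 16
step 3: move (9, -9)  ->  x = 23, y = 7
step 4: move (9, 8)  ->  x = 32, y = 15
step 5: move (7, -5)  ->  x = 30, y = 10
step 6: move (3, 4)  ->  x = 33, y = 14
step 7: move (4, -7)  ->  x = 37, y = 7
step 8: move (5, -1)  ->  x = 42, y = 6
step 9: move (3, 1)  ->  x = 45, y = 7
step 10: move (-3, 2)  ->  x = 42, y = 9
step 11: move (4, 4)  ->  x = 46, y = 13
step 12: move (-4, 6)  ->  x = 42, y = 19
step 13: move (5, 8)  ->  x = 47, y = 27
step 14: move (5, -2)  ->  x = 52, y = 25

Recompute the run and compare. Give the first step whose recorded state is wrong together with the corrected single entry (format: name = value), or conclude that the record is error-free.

step 5, x = 39

Step 1: x = 1 + (7) = 8, y = 2 + (6) = 8 — checks out.
Step 2: x = 8 + (6) = 14, y = 8 + (8) = 16 — same as recorded.
Step 3: x = 14 + (9) = 23, y = 16 + (-9) = 7 — no discrepancy.
Step 4: x = 23 + (9) = 32, y = 7 + (8) = 15 — no discrepancy.
Step 5: x = 32 + (7) = 39, y = 15 + (-5) = 10 — the entry is off here.
So the first discrepancy is step 5, where the right value is x = 39.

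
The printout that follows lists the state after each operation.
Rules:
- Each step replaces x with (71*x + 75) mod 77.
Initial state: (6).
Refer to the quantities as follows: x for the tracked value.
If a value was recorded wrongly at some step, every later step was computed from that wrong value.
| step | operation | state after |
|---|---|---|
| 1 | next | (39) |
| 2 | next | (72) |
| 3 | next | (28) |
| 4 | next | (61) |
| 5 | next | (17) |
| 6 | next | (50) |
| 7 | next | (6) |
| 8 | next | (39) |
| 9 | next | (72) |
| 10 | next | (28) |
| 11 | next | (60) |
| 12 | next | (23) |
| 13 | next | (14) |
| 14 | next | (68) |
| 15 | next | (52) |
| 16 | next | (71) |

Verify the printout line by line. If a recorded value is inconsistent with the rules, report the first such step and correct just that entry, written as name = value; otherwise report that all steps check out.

Step 1: x = (71*6 + 75) mod 77 = 39 — consistent with the printout.
Step 2: x = (71*39 + 75) mod 77 = 72 — consistent with the printout.
Step 3: x = (71*72 + 75) mod 77 = 28 — in agreement.
Step 4: x = (71*28 + 75) mod 77 = 61 — exactly as logged.
Step 5: x = (71*61 + 75) mod 77 = 17 — checks out.
Step 6: x = (71*17 + 75) mod 77 = 50 — verified.
Step 7: x = (71*50 + 75) mod 77 = 6 — exactly as logged.
Step 8: x = (71*6 + 75) mod 77 = 39 — no discrepancy.
Step 9: x = (71*39 + 75) mod 77 = 72 — exactly as logged.
Step 10: x = (71*72 + 75) mod 77 = 28 — checks out.
Step 11: x = (71*28 + 75) mod 77 = 61 — a discrepancy with the printout.
So the first discrepancy is step 11, where the right value is x = 61.

step 11, x = 61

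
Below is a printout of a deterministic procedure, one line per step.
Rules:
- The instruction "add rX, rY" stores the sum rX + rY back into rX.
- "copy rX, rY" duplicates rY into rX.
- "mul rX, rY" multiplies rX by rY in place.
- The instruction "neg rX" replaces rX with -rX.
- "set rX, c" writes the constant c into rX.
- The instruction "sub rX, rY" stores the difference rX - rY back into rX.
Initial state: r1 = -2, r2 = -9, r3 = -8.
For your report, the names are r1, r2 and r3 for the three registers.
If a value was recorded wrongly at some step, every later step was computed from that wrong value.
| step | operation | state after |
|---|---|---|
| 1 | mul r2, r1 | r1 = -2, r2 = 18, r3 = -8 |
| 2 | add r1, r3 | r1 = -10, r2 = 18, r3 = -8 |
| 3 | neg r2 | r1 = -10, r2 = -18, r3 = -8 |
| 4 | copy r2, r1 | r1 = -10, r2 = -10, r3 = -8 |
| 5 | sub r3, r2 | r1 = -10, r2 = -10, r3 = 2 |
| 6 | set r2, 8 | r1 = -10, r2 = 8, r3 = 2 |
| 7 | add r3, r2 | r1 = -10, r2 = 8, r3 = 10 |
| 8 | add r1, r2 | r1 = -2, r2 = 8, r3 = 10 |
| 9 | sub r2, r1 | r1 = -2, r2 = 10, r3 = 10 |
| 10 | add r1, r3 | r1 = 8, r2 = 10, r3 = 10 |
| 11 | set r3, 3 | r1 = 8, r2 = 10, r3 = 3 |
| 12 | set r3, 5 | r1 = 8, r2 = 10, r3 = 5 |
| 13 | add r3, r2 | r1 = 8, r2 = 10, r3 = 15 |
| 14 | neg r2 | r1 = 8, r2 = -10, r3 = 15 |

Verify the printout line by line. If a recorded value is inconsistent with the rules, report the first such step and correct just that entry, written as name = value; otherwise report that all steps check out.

no error

Recomputing the run from the initial state:
step 1: r1 = -2, r2 = 18, r3 = -8
step 2: r1 = -10, r2 = 18, r3 = -8
step 3: r1 = -10, r2 = -18, r3 = -8
step 4: r1 = -10, r2 = -10, r3 = -8
step 5: r1 = -10, r2 = -10, r3 = 2
step 6: r1 = -10, r2 = 8, r3 = 2
step 7: r1 = -10, r2 = 8, r3 = 10
step 8: r1 = -2, r2 = 8, r3 = 10
step 9: r1 = -2, r2 = 10, r3 = 10
step 10: r1 = 8, r2 = 10, r3 = 10
step 11: r1 = 8, r2 = 10, r3 = 3
step 12: r1 = 8, r2 = 10, r3 = 5
step 13: r1 = 8, r2 = 10, r3 = 15
step 14: r1 = 8, r2 = -10, r3 = 15
This matches the printout at every step.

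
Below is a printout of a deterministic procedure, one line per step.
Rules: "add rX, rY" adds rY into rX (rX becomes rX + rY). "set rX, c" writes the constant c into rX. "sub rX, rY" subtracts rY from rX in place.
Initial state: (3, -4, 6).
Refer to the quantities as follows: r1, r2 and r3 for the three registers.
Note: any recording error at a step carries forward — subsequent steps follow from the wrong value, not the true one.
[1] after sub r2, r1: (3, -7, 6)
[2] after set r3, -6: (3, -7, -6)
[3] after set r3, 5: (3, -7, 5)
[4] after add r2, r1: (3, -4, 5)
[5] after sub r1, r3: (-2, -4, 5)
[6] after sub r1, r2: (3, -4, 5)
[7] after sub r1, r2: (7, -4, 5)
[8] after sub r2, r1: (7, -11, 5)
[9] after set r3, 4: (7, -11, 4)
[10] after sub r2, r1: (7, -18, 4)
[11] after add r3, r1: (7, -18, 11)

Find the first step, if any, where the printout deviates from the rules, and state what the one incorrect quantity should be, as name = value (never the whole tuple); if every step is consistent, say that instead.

step 1: r2 = -4 - 3 = -7 -> agrees with the printout
step 2: r3 = -6 -> matches
step 3: r3 = 5 -> verified
step 4: r2 = -7 + 3 = -4 -> in agreement
step 5: r1 = 3 - 5 = -2 -> verified
step 6: r1 = -2 - -4 = 2 -> the printout has a different value
The audit stops at step 6: the recorded entry is wrong and should be r1 = 2.

step 6, r1 = 2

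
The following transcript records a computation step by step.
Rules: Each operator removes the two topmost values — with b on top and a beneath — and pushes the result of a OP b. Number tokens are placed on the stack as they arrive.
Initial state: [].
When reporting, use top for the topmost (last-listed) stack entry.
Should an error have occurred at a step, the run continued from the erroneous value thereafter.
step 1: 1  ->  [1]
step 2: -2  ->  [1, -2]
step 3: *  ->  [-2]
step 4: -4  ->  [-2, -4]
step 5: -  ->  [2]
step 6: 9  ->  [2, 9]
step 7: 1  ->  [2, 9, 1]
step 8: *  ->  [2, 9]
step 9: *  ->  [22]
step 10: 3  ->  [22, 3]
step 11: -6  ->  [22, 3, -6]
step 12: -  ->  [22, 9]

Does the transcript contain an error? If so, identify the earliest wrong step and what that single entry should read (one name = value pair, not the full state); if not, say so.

1. push 1: top = 1 (in agreement)
2. push -2: top = -2 (verified)
3. 1 * -2 = -2 (checks out)
4. push -4: top = -4 (checks out)
5. -2 - -4 = 2 (checks out)
6. push 9: top = 9 (agrees with the transcript)
7. push 1: top = 1 (no discrepancy)
8. 9 * 1 = 9 (consistent with the transcript)
9. 2 * 9 = 18 (the transcript has a different value)
Conclusion: step 9 carries the first error; the entry should be top = 18.

step 9, top = 18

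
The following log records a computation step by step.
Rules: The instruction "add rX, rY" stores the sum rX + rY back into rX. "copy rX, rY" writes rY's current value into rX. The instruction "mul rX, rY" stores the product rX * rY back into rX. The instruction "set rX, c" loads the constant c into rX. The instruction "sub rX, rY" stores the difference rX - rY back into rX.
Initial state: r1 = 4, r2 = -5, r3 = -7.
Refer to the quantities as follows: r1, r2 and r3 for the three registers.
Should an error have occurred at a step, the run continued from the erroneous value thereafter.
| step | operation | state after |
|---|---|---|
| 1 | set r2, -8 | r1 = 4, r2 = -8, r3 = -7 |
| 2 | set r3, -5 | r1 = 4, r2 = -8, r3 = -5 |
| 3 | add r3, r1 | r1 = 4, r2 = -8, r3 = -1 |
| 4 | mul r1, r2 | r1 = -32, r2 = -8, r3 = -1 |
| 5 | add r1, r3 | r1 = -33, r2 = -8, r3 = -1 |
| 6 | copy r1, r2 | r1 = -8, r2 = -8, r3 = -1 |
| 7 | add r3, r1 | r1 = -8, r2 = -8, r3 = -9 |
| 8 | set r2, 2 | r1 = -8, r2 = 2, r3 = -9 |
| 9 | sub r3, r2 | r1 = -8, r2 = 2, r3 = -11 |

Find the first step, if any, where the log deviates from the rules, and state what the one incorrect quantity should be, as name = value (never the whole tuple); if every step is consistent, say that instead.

no error

Step 1: r2 = -8 — checks out.
Step 2: r3 = -5 — in agreement.
Step 3: r3 = -5 + 4 = -1 — agrees with the log.
Step 4: r1 = 4 * -8 = -32 — same as recorded.
Step 5: r1 = -32 + -1 = -33 — checks out.
Step 6: r1 = -8 — in agreement.
Step 7: r3 = -1 + -8 = -9 — consistent with the log.
Step 8: r2 = 2 — matches.
Step 9: r3 = -9 - 2 = -11 — exactly as logged.
No step deviates from the rules.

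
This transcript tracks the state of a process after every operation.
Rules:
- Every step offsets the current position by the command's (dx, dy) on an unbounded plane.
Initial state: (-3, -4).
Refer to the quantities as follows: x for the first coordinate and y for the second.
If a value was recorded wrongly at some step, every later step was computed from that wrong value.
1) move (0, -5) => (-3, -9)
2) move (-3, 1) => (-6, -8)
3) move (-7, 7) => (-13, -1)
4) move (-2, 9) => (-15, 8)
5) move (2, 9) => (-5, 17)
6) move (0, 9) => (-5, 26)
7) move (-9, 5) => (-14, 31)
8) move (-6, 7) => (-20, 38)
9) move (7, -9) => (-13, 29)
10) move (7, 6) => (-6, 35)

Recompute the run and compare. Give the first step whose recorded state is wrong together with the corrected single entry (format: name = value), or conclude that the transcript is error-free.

1. x = -3 + (0) = -3, y = -4 + (-5) = -9 (in agreement)
2. x = -3 + (-3) = -6, y = -9 + (1) = -8 (no discrepancy)
3. x = -6 + (-7) = -13, y = -8 + (7) = -1 (confirmed correct)
4. x = -13 + (-2) = -15, y = -1 + (9) = 8 (verified)
5. x = -15 + (2) = -13, y = 8 + (9) = 17 (not what was recorded)
First incorrect step: 5; the correct value is x = -13.

step 5, x = -13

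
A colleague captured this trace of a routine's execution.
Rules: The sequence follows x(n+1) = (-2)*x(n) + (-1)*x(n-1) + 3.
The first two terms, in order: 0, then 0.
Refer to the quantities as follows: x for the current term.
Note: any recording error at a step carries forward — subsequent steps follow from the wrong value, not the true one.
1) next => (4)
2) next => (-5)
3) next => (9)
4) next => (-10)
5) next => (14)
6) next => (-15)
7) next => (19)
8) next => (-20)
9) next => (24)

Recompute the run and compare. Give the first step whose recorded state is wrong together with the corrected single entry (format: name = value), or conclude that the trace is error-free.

Recomputing the run from the initial state:
step 1: x = 3
step 2: x = -3
step 3: x = 6
step 4: x = -6
step 5: x = 9
step 6: x = -9
step 7: x = 12
step 8: x = -12
step 9: x = 15
The first disagreement with the trace is at step 1, where the value should be x = 3.

step 1, x = 3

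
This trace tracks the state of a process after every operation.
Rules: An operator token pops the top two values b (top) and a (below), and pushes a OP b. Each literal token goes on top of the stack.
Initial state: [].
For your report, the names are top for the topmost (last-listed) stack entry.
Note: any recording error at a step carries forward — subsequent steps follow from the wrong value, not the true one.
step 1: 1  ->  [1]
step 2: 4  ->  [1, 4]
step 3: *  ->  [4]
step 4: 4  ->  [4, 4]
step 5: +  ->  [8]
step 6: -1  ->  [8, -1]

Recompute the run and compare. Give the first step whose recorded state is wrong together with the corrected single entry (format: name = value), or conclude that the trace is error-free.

step 1: push 1: top = 1 -> in agreement
step 2: push 4: top = 4 -> consistent with the trace
step 3: 1 * 4 = 4 -> no discrepancy
step 4: push 4: top = 4 -> no discrepancy
step 5: 4 + 4 = 8 -> matches
step 6: push -1: top = -1 -> checks out
Every step is consistent.

no error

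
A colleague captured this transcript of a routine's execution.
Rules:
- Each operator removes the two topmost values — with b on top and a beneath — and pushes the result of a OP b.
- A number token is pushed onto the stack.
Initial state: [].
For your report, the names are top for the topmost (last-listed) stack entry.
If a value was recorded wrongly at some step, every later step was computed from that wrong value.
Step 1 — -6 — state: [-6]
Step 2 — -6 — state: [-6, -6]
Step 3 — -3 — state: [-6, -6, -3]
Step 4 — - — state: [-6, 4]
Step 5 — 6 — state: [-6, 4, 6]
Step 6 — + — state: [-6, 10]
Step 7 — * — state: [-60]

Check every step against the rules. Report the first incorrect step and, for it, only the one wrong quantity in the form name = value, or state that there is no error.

step 4, top = -3

Recomputing the run from the initial state:
step 1: [-6]
step 2: [-6, -6]
step 3: [-6, -6, -3]
step 4: [-6, -3]
step 5: [-6, -3, 6]
step 6: [-6, 3]
step 7: [-18]
The first disagreement with the transcript is at step 4, where the value should be top = -3.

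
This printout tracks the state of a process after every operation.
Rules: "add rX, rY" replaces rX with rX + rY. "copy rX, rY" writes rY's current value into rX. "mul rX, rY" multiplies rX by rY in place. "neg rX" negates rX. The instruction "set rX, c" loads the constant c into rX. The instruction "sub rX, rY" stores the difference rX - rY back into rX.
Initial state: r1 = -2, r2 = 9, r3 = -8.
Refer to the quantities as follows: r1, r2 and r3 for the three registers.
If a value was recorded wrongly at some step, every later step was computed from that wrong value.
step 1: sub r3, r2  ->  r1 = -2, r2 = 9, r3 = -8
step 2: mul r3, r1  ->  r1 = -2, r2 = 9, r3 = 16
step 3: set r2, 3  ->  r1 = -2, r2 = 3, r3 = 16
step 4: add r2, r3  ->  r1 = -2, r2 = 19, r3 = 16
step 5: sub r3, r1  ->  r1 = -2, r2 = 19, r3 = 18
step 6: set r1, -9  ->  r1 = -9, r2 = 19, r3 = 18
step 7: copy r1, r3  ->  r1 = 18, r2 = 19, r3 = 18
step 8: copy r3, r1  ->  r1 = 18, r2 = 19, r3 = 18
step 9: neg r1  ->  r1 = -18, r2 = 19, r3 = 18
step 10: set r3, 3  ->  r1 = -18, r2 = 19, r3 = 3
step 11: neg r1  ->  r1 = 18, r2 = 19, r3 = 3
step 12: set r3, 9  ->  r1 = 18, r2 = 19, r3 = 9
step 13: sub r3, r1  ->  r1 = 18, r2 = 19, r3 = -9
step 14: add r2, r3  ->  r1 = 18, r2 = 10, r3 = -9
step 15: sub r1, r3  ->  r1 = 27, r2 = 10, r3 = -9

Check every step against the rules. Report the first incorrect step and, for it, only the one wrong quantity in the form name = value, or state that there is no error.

step 1, r3 = -17

Recomputing the run from the initial state:
step 1: r1 = -2, r2 = 9, r3 = -17
step 2: r1 = -2, r2 = 9, r3 = 34
step 3: r1 = -2, r2 = 3, r3 = 34
step 4: r1 = -2, r2 = 37, r3 = 34
step 5: r1 = -2, r2 = 37, r3 = 36
step 6: r1 = -9, r2 = 37, r3 = 36
step 7: r1 = 36, r2 = 37, r3 = 36
step 8: r1 = 36, r2 = 37, r3 = 36
step 9: r1 = -36, r2 = 37, r3 = 36
step 10: r1 = -36, r2 = 37, r3 = 3
step 11: r1 = 36, r2 = 37, r3 = 3
step 12: r1 = 36, r2 = 37, r3 = 9
step 13: r1 = 36, r2 = 37, r3 = -27
step 14: r1 = 36, r2 = 10, r3 = -27
step 15: r1 = 63, r2 = 10, r3 = -27
The first disagreement with the printout is at step 1, where the value should be r3 = -17.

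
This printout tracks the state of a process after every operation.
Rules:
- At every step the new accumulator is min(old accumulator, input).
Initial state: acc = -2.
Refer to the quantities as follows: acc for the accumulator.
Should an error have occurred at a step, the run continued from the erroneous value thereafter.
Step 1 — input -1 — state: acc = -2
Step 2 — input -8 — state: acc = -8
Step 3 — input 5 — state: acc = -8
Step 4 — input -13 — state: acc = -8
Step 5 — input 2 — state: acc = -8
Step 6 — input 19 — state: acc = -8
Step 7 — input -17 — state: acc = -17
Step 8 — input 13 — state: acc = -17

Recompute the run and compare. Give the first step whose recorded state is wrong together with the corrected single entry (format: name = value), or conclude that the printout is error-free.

step 4, acc = -13

step 1: acc = min(-2, -1) = -2 -> in agreement
step 2: acc = min(-2, -8) = -8 -> checks out
step 3: acc = min(-8, 5) = -8 -> verified
step 4: acc = min(-8, -13) = -13 -> first mismatch against the printout
Step 4 is the first one off; corrected, acc = -13.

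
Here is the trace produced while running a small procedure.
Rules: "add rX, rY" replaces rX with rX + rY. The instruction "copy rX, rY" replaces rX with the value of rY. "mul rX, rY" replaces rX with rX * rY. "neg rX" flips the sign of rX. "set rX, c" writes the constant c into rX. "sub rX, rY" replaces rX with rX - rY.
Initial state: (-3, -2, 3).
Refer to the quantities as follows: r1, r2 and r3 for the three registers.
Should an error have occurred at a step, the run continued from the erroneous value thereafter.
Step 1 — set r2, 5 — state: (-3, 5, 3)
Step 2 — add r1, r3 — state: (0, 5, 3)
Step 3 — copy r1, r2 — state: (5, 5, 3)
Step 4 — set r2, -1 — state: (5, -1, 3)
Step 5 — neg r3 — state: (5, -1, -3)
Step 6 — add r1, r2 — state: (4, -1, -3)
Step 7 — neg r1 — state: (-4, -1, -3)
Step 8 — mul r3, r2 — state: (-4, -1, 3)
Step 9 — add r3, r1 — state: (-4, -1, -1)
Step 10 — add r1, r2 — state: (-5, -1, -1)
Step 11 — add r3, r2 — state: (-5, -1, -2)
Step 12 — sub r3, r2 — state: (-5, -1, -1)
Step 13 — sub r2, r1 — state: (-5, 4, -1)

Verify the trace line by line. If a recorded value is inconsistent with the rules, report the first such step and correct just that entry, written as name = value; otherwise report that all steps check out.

no error

step 1: r2 = 5 -> verified
step 2: r1 = -3 + 3 = 0 -> consistent with the trace
step 3: r1 = 5 -> no discrepancy
step 4: r2 = -1 -> agrees with the trace
step 5: r3 = -(3) = -3 -> exactly as logged
step 6: r1 = 5 + -1 = 4 -> in agreement
step 7: r1 = -(4) = -4 -> matches
step 8: r3 = -3 * -1 = 3 -> agrees with the trace
step 9: r3 = 3 + -4 = -1 -> exactly as logged
step 10: r1 = -4 + -1 = -5 -> in agreement
step 11: r3 = -1 + -1 = -2 -> same as recorded
step 12: r3 = -2 - -1 = -1 -> no discrepancy
step 13: r2 = -1 - -5 = 4 -> verified
Nothing is out of place; the run is error-free.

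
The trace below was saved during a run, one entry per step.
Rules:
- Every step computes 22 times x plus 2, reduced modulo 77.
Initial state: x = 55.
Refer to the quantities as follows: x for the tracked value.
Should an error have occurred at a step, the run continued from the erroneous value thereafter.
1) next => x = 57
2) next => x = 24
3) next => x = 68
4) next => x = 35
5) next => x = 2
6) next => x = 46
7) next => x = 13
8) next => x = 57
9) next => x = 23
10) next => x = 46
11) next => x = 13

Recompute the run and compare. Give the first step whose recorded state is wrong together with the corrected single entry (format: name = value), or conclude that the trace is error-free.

1. x = (22*55 + 2) mod 77 = 57 (confirmed correct)
2. x = (22*57 + 2) mod 77 = 24 (verified)
3. x = (22*24 + 2) mod 77 = 68 (consistent with the trace)
4. x = (22*68 + 2) mod 77 = 35 (confirmed correct)
5. x = (22*35 + 2) mod 77 = 2 (checks out)
6. x = (22*2 + 2) mod 77 = 46 (exactly as logged)
7. x = (22*46 + 2) mod 77 = 13 (checks out)
8. x = (22*13 + 2) mod 77 = 57 (exactly as logged)
9. x = (22*57 + 2) mod 77 = 24 (the trace has a different value)
Step 9 is the first one off; corrected, x = 24.

step 9, x = 24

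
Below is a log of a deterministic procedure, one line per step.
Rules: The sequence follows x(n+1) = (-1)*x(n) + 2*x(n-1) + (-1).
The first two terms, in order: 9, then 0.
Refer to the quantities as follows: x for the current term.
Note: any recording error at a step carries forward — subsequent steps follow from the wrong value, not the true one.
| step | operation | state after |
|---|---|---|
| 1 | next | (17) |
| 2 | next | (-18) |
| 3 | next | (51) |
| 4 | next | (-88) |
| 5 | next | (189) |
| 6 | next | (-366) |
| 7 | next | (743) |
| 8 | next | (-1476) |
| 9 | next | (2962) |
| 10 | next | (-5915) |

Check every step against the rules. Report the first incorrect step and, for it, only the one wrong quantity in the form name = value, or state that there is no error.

Step 1: x = -1*(0) + (2)*(9) + (-1) = 17 — matches.
Step 2: x = -1*(17) + (2)*(0) + (-1) = -18 — exactly as logged.
Step 3: x = -1*(-18) + (2)*(17) + (-1) = 51 — consistent with the log.
Step 4: x = -1*(51) + (2)*(-18) + (-1) = -88 — in agreement.
Step 5: x = -1*(-88) + (2)*(51) + (-1) = 189 — consistent with the log.
Step 6: x = -1*(189) + (2)*(-88) + (-1) = -366 — same as recorded.
Step 7: x = -1*(-366) + (2)*(189) + (-1) = 743 — checks out.
Step 8: x = -1*(743) + (2)*(-366) + (-1) = -1476 — checks out.
Step 9: x = -1*(-1476) + (2)*(743) + (-1) = 2961 — the log disagrees here.
First incorrect step: 9; the correct value is x = 2961.

step 9, x = 2961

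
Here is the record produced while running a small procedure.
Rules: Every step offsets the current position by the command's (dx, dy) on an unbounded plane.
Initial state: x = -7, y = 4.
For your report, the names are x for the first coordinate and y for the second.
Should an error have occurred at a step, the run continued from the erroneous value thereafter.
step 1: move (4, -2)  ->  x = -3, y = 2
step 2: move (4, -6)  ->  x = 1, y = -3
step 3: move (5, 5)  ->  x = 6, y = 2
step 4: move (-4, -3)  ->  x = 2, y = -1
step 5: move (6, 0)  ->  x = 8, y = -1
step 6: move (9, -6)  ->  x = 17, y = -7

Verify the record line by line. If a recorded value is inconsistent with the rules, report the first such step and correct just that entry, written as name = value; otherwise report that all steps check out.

step 2, y = -4

Recomputing the run from the initial state:
step 1: x = -3, y = 2
step 2: x = 1, y = -4
step 3: x = 6, y = 1
step 4: x = 2, y = -2
step 5: x = 8, y = -2
step 6: x = 17, y = -8
The first disagreement with the record is at step 2, where the value should be y = -4.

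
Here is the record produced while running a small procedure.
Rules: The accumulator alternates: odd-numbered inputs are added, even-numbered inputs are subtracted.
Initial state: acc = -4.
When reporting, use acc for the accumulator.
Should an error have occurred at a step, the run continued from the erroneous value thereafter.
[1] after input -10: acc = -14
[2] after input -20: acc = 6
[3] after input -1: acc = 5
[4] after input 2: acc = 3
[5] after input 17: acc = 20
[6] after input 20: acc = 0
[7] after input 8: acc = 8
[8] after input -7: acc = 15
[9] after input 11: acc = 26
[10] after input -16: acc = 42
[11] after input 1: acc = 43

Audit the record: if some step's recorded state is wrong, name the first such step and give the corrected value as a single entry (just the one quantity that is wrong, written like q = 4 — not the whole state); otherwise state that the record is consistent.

no error

Recomputing the run from the initial state:
step 1: acc = -14
step 2: acc = 6
step 3: acc = 5
step 4: acc = 3
step 5: acc = 20
step 6: acc = 0
step 7: acc = 8
step 8: acc = 15
step 9: acc = 26
step 10: acc = 42
step 11: acc = 43
This matches the record at every step.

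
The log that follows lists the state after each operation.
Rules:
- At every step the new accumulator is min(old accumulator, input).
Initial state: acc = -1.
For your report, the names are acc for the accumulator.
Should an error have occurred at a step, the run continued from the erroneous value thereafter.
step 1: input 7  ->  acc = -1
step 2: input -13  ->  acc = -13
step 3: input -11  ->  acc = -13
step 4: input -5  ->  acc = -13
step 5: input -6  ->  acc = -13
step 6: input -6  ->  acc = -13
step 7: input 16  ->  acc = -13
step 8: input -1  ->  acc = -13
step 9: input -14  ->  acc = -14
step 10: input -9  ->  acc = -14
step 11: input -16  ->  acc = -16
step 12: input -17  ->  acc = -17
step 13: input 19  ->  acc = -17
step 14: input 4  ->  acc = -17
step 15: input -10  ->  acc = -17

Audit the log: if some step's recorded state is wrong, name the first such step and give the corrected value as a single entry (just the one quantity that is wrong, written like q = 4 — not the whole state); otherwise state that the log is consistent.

no error

1. acc = min(-1, 7) = -1 (in agreement)
2. acc = min(-1, -13) = -13 (checks out)
3. acc = min(-13, -11) = -13 (same as recorded)
4. acc = min(-13, -5) = -13 (agrees with the log)
5. acc = min(-13, -6) = -13 (in agreement)
6. acc = min(-13, -6) = -13 (consistent with the log)
7. acc = min(-13, 16) = -13 (exactly as logged)
8. acc = min(-13, -1) = -13 (checks out)
9. acc = min(-13, -14) = -14 (confirmed correct)
10. acc = min(-14, -9) = -14 (exactly as logged)
11. acc = min(-14, -16) = -16 (checks out)
12. acc = min(-16, -17) = -17 (matches)
13. acc = min(-17, 19) = -17 (checks out)
14. acc = min(-17, 4) = -17 (agrees with the log)
15. acc = min(-17, -10) = -17 (same as recorded)
The recomputation confirms every line.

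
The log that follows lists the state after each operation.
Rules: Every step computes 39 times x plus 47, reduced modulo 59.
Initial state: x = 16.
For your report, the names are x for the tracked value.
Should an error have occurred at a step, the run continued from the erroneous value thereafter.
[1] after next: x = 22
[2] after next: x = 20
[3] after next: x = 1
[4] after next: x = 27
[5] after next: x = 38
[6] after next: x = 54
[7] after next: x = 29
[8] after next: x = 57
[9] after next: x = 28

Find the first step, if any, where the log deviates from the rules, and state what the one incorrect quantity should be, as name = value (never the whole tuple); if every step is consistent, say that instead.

Recomputing the run from the initial state:
step 1: x = 22
step 2: x = 20
step 3: x = 1
step 4: x = 27
step 5: x = 38
step 6: x = 54
step 7: x = 29
step 8: x = 57
step 9: x = 28
This matches the log at every step.

no error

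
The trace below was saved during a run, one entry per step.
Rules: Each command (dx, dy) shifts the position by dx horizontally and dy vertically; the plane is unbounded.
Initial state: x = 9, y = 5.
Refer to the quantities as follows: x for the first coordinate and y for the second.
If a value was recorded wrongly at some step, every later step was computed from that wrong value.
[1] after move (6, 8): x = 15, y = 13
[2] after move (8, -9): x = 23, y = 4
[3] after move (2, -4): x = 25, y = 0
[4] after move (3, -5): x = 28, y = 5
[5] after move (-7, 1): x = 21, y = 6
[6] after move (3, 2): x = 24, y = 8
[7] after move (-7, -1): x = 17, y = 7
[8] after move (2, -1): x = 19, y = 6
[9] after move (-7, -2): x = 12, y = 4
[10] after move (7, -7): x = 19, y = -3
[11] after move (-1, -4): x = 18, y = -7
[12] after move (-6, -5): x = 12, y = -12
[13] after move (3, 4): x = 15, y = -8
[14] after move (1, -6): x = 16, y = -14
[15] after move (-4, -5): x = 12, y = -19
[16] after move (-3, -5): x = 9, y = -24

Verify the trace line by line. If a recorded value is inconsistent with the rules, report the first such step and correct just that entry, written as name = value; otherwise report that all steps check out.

step 1: x = 9 + (6) = 15, y = 5 + (8) = 13 -> in agreement
step 2: x = 15 + (8) = 23, y = 13 + (-9) = 4 -> agrees with the trace
step 3: x = 23 + (2) = 25, y = 4 + (-4) = 0 -> verified
step 4: x = 25 + (3) = 28, y = 0 + (-5) = -5 -> the recorded entry deviates here
So the first discrepancy is step 4, where the right value is y = -5.

step 4, y = -5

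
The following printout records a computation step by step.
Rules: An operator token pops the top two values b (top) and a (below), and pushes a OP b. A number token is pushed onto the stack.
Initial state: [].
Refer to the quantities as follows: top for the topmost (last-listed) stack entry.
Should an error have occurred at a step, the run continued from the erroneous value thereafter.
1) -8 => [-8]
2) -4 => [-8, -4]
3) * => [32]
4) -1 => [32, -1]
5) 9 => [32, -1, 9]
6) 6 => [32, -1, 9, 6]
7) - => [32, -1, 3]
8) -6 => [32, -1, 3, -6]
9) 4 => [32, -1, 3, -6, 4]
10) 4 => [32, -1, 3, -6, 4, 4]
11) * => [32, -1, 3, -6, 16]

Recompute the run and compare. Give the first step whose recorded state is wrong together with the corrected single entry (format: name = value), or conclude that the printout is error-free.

step 1: push -8: top = -8 -> agrees with the printout
step 2: push -4: top = -4 -> confirmed correct
step 3: -8 * -4 = 32 -> exactly as logged
step 4: push -1: top = -1 -> checks out
step 5: push 9: top = 9 -> verified
step 6: push 6: top = 6 -> in agreement
step 7: 9 - 6 = 3 -> exactly as logged
step 8: push -6: top = -6 -> confirmed correct
step 9: push 4: top = 4 -> checks out
step 10: push 4: top = 4 -> exactly as logged
step 11: 4 * 4 = 16 -> in agreement
Nothing is out of place; the run is error-free.

no error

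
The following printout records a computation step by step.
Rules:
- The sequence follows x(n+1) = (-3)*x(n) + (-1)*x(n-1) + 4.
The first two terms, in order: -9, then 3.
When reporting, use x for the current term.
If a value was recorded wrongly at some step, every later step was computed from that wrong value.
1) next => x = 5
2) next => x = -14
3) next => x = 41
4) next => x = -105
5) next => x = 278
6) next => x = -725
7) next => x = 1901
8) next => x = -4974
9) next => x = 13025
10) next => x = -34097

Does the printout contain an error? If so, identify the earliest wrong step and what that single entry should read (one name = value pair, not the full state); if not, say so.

Recomputing the run from the initial state:
step 1: x = 4
step 2: x = -11
step 3: x = 33
step 4: x = -84
step 5: x = 223
step 6: x = -581
step 7: x = 1524
step 8: x = -3987
step 9: x = 10441
step 10: x = -27332
The first disagreement with the printout is at step 1, where the value should be x = 4.

step 1, x = 4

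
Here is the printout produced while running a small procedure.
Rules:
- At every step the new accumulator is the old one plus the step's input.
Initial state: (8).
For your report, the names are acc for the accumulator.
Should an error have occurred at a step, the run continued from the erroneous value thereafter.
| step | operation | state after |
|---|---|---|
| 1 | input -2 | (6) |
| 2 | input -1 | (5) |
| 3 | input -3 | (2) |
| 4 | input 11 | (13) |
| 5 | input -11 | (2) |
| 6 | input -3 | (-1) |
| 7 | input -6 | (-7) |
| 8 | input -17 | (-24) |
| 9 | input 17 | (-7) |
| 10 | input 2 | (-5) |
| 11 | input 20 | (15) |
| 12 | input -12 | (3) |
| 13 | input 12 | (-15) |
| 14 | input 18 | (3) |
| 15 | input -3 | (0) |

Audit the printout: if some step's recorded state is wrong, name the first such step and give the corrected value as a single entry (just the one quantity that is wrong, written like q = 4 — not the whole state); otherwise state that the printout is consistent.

step 13, acc = 15

Recomputing the run from the initial state:
step 1: acc = 6
step 2: acc = 5
step 3: acc = 2
step 4: acc = 13
step 5: acc = 2
step 6: acc = -1
step 7: acc = -7
step 8: acc = -24
step 9: acc = -7
step 10: acc = -5
step 11: acc = 15
step 12: acc = 3
step 13: acc = 15
step 14: acc = 33
step 15: acc = 30
The first disagreement with the printout is at step 13, where the value should be acc = 15.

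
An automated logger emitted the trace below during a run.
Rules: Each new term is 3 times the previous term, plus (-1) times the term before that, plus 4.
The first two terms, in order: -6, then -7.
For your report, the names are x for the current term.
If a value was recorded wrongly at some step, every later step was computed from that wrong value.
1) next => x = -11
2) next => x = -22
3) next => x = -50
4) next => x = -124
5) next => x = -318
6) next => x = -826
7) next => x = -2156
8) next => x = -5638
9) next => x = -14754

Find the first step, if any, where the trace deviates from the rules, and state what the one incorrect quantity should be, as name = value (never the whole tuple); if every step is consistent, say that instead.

step 3, x = -51

Step 1: x = 3*(-7) + (-1)*(-6) + (4) = -11 — checks out.
Step 2: x = 3*(-11) + (-1)*(-7) + (4) = -22 — confirmed correct.
Step 3: x = 3*(-22) + (-1)*(-11) + (4) = -51 — the entry is off here.
First deviation found at step 3; the corrected entry is x = -51.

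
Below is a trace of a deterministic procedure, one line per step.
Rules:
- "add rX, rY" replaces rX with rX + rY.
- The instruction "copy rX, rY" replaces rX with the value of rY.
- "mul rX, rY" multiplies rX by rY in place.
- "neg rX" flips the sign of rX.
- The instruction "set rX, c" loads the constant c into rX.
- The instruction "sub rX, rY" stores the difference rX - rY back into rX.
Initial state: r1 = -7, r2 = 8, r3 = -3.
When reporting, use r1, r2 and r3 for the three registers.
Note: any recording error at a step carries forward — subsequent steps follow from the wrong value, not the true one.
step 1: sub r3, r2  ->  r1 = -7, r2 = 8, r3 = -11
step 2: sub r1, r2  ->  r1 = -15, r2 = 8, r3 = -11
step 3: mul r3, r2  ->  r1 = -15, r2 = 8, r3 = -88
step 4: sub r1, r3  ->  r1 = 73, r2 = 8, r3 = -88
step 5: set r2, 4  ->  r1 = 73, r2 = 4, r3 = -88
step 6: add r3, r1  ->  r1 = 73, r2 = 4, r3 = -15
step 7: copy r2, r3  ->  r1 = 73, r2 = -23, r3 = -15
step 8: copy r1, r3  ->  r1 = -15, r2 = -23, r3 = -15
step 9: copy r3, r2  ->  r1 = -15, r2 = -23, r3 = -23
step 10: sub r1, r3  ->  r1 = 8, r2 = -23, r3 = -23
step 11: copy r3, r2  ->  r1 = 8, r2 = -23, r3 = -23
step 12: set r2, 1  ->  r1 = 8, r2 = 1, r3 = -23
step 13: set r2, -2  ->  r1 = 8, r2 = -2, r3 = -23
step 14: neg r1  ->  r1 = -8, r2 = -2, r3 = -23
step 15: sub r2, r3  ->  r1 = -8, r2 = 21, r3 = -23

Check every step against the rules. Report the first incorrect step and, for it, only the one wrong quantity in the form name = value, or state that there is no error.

Step 1: r3 = -3 - 8 = -11 — same as recorded.
Step 2: r1 = -7 - 8 = -15 — verified.
Step 3: r3 = -11 * 8 = -88 — confirmed correct.
Step 4: r1 = -15 - -88 = 73 — matches.
Step 5: r2 = 4 — agrees with the trace.
Step 6: r3 = -88 + 73 = -15 — verified.
Step 7: r2 = -15 — this is not what the trace shows.
The audit stops at step 7: the recorded entry is wrong and should be r2 = -15.

step 7, r2 = -15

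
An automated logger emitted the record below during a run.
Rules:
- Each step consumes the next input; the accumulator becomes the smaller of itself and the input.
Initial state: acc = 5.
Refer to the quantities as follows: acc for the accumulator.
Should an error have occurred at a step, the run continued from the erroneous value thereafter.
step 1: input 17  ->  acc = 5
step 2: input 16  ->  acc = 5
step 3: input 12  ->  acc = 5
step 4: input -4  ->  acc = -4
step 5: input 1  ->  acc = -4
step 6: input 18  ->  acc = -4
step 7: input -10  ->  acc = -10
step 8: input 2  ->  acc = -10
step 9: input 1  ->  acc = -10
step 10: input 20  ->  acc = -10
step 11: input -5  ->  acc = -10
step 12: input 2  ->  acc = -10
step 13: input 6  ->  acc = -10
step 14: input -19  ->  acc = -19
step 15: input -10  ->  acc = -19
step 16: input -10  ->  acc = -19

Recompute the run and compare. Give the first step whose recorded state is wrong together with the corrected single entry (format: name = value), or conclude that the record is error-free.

no error

Recomputing the run from the initial state:
step 1: acc = 5
step 2: acc = 5
step 3: acc = 5
step 4: acc = -4
step 5: acc = -4
step 6: acc = -4
step 7: acc = -10
step 8: acc = -10
step 9: acc = -10
step 10: acc = -10
step 11: acc = -10
step 12: acc = -10
step 13: acc = -10
step 14: acc = -19
step 15: acc = -19
step 16: acc = -19
This matches the record at every step.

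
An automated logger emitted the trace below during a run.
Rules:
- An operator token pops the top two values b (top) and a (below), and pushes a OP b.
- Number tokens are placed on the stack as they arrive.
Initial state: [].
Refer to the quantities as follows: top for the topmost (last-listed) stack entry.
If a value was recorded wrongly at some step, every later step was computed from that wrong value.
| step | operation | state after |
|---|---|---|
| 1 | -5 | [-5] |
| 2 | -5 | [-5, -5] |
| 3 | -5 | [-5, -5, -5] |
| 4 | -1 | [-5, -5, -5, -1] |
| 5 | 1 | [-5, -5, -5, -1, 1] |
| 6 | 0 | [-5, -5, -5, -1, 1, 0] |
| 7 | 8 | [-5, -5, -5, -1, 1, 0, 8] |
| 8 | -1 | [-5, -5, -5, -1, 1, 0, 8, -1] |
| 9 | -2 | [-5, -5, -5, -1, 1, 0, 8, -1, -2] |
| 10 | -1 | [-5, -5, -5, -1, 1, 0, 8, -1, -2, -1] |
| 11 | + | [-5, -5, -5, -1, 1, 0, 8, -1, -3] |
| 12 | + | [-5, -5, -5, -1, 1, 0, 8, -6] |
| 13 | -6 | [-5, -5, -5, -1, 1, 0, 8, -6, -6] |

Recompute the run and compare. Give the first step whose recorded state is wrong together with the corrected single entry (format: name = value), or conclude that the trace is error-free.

Recomputing the run from the initial state:
step 1: [-5]
step 2: [-5, -5]
step 3: [-5, -5, -5]
step 4: [-5, -5, -5, -1]
step 5: [-5, -5, -5, -1, 1]
step 6: [-5, -5, -5, -1, 1, 0]
step 7: [-5, -5, -5, -1, 1, 0, 8]
step 8: [-5, -5, -5, -1, 1, 0, 8, -1]
step 9: [-5, -5, -5, -1, 1, 0, 8, -1, -2]
step 10: [-5, -5, -5, -1, 1, 0, 8, -1, -2, -1]
step 11: [-5, -5, -5, -1, 1, 0, 8, -1, -3]
step 12: [-5, -5, -5, -1, 1, 0, 8, -4]
step 13: [-5, -5, -5, -1, 1, 0, 8, -4, -6]
The first disagreement with the trace is at step 12, where the value should be top = -4.

step 12, top = -4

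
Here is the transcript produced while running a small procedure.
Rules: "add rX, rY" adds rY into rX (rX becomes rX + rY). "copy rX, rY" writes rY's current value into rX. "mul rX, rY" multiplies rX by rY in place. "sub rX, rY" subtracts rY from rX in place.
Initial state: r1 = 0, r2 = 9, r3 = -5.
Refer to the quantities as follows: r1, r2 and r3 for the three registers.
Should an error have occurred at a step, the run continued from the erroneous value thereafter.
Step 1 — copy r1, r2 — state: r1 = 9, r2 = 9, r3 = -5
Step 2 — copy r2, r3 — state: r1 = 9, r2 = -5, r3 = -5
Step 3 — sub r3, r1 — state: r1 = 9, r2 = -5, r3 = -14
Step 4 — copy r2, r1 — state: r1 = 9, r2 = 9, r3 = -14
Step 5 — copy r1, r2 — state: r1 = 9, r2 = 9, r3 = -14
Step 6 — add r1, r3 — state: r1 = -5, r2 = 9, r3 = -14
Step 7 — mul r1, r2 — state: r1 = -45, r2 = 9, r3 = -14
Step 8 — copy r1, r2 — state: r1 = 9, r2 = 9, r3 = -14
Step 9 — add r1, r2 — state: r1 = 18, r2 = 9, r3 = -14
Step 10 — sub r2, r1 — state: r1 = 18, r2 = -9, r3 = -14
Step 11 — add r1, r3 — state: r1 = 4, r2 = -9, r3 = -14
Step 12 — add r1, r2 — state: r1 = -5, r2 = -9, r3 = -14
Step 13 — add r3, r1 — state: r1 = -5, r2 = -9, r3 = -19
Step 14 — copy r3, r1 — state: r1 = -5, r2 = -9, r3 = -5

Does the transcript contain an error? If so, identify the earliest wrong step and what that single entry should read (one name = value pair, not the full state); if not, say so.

no error

Recomputing the run from the initial state:
step 1: r1 = 9, r2 = 9, r3 = -5
step 2: r1 = 9, r2 = -5, r3 = -5
step 3: r1 = 9, r2 = -5, r3 = -14
step 4: r1 = 9, r2 = 9, r3 = -14
step 5: r1 = 9, r2 = 9, r3 = -14
step 6: r1 = -5, r2 = 9, r3 = -14
step 7: r1 = -45, r2 = 9, r3 = -14
step 8: r1 = 9, r2 = 9, r3 = -14
step 9: r1 = 18, r2 = 9, r3 = -14
step 10: r1 = 18, r2 = -9, r3 = -14
step 11: r1 = 4, r2 = -9, r3 = -14
step 12: r1 = -5, r2 = -9, r3 = -14
step 13: r1 = -5, r2 = -9, r3 = -19
step 14: r1 = -5, r2 = -9, r3 = -5
This matches the transcript at every step.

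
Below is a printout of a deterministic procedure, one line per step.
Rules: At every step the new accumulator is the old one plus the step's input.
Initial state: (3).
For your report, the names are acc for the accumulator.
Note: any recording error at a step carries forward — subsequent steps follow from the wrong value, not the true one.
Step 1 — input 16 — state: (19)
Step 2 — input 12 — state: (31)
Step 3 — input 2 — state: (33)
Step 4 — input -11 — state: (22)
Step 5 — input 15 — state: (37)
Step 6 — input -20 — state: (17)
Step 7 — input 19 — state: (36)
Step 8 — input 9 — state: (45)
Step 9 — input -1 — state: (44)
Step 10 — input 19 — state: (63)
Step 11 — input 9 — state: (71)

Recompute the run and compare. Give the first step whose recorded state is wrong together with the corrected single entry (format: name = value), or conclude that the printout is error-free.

Recomputing the run from the initial state:
step 1: acc = 19
step 2: acc = 31
step 3: acc = 33
step 4: acc = 22
step 5: acc = 37
step 6: acc = 17
step 7: acc = 36
step 8: acc = 45
step 9: acc = 44
step 10: acc = 63
step 11: acc = 72
The first disagreement with the printout is at step 11, where the value should be acc = 72.

step 11, acc = 72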